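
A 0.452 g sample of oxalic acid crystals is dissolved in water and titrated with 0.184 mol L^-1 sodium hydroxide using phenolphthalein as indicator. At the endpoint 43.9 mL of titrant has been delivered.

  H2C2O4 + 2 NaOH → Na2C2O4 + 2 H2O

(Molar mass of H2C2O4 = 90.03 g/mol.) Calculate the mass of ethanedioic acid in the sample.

n(NaOH) = 0.0439 L × 0.184 mol/L = 8.08 × 10^-3 mol
From the 1:2 ratio, n(H2C2O4) = 1/2 × 8.08 × 10^-3 = 4.04 × 10^-3 mol
mass of H2C2O4 = 4.04 × 10^-3 × 90.03 g/mol = 0.364 g

0.364 g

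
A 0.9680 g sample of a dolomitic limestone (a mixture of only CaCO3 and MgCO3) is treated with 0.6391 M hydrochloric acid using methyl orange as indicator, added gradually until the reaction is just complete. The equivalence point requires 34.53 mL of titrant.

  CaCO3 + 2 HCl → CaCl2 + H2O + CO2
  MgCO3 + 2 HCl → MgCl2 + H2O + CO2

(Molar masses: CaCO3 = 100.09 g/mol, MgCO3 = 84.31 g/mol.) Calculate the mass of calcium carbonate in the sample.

n(HCl) = 0.03453 × 0.6391 = 0.02207 mol
Let x = n(CaCO3), y = n(MgCO3).
Titrant: 2x + 2y = 0.02207;  mass: 100.09x + 84.31y = 0.9680
Solving, x = 2.390 × 10^-3 mol, y = 8.644 × 10^-3 mol
mass of CaCO3 = 2.390 × 10^-3 × 100.09 = 0.2392 g

0.2392 g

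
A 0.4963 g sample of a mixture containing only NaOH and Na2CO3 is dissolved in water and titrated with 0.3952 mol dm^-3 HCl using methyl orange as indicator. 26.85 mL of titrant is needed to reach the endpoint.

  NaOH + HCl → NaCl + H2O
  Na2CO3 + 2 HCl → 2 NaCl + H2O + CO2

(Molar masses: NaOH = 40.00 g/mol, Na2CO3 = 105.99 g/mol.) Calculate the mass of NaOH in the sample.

0.2033 g

n(HCl) = 0.02685 × 0.3952 = 0.01061 mol
Let x = n(NaOH), y = n(Na2CO3).
Titrant: 1x + 2y = 0.01061;  mass: 40.00x + 105.99y = 0.4963
Solving, x = 5.082 × 10^-3 mol, y = 2.765 × 10^-3 mol
mass of NaOH = 5.082 × 10^-3 × 40.00 = 0.2033 g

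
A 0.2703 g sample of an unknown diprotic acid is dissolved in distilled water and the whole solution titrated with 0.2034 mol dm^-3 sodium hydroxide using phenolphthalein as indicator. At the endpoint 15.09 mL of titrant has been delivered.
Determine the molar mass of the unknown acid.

176.1 g/mol

n(NaOH) = 0.01509 L × 0.2034 mol/L = 3.069 × 10^-3 mol
From the 1:2 ratio, n(H2A) = 1/2 × 3.069 × 10^-3 = 1.535 × 10^-3 mol
M = m / n = 0.2703 g / 1.535 × 10^-3 mol = 176.1 g/mol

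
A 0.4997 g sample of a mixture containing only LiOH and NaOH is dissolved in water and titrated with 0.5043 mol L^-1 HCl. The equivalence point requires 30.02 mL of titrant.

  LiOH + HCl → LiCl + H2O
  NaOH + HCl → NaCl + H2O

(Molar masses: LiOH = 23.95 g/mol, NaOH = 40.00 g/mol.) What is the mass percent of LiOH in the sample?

n(HCl) = 0.03002 × 0.5043 = 0.01514 mol
Let x = n(LiOH), y = n(NaOH).
Titrant: 1x + 1y = 0.01514;  mass: 23.95x + 40.00y = 0.4997
Solving, x = 6.596 × 10^-3 mol, y = 8.543 × 10^-3 mol
mass of LiOH = 6.596 × 10^-3 × 23.95 = 0.1580 g
% LiOH = 0.1580 / 0.4997 × 100 = 31.61 %

31.61 %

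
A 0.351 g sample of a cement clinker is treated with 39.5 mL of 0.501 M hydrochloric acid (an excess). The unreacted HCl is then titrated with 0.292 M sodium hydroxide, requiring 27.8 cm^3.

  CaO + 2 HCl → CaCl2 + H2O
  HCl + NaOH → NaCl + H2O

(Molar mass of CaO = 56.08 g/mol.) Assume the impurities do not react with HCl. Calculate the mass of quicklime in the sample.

0.327 g

n(HCl) added = 0.0395 × 0.501 = 0.0198 mol
n(NaOH) used in back-titration = 0.0278 × 0.292 = 8.12 × 10^-3 mol
n(HCl) left over = 8.12 × 10^-3 mol (1:1 ratio)
n(HCl) consumed by analyte = 0.0198 − 8.12 × 10^-3 = 0.0117 mol
From the 1:2 ratio, n(CaO) = 1/2 × 0.0117 = 5.84 × 10^-3 mol
mass of CaO = 5.84 × 10^-3 × 56.08 = 0.327 g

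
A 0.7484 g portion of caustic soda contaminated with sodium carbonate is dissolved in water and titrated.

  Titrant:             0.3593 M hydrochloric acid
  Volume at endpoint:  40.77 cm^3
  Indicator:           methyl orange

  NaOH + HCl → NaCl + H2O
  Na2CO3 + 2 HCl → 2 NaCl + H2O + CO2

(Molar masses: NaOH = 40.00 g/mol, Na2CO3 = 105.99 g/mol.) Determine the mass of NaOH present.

0.08590 g

n(HCl) = 0.04077 × 0.3593 = 0.01465 mol
Let x = n(NaOH), y = n(Na2CO3).
Titrant: 1x + 2y = 0.01465;  mass: 40.00x + 105.99y = 0.7484
Solving, x = 2.147 × 10^-3 mol, y = 6.251 × 10^-3 mol
mass of NaOH = 2.147 × 10^-3 × 40.00 = 0.08590 g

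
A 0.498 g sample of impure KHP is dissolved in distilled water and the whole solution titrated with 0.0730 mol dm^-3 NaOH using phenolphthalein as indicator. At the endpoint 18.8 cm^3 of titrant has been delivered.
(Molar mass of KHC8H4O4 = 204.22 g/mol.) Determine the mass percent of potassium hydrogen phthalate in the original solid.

KHC8H4O4 + NaOH → KNaC8H4O4 + H2O
n(NaOH) = 0.0188 L × 0.0730 mol/L = 1.37 × 10^-3 mol
n(KHC8H4O4) = 1.37 × 10^-3 mol (1:1 ratio)
mass of KHC8H4O4 = 1.37 × 10^-3 × 204.22 g/mol = 0.280 g
% KHC8H4O4 = 0.280 / 0.498 × 100 = 56.3 %

56.3 %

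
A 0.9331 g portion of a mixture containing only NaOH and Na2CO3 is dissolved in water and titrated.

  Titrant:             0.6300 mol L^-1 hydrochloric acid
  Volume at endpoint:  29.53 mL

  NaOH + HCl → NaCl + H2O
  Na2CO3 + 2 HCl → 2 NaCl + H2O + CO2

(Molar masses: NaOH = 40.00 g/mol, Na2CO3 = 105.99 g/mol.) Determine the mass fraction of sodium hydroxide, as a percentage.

n(HCl) = 0.02953 × 0.6300 = 0.01860 mol
Let x = n(NaOH), y = n(Na2CO3).
Titrant: 1x + 2y = 0.01860;  mass: 40.00x + 105.99y = 0.9331
Solving, x = 4.064 × 10^-3 mol, y = 7.270 × 10^-3 mol
mass of NaOH = 4.064 × 10^-3 × 40.00 = 0.1626 g
% NaOH = 0.1626 / 0.9331 × 100 = 17.42 %

17.42 %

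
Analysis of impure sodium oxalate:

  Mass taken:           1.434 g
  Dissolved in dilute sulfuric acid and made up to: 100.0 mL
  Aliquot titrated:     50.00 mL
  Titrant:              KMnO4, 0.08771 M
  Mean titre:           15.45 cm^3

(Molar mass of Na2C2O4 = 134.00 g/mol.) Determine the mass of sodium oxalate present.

0.9079 g

2 MnO4^- + 5 C2O4^2- + 16 H^+ → 2 Mn^2+ + 10 CO2 + 8 H2O
n(KMnO4) per titration = 0.01545 × 0.08771 = 1.355 × 10^-3 mol
From the 5:2 ratio, n(Na2C2O4) in each aliquot = 5/2 × 1.355 × 10^-3 = 3.388 × 10^-3 mol
n(Na2C2O4) in the whole flask = 3.388 × 10^-3 × 100.0/50.00 = 6.776 × 10^-3 mol
mass of Na2C2O4 = 6.776 × 10^-3 × 134.00 = 0.9079 g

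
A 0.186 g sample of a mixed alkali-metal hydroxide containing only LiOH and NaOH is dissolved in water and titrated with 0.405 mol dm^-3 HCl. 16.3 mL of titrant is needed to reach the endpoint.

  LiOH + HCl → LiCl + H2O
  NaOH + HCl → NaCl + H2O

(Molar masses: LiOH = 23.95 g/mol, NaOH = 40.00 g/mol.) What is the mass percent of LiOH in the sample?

n(HCl) = 0.0163 × 0.405 = 6.60 × 10^-3 mol
Let x = n(LiOH), y = n(NaOH).
Titrant: 1x + 1y = 6.60 × 10^-3;  mass: 23.95x + 40.00y = 0.186
Solving, x = 4.86 × 10^-3 mol, y = 1.74 × 10^-3 mol
mass of LiOH = 4.86 × 10^-3 × 23.95 = 0.116 g
% LiOH = 0.116 / 0.186 × 100 = 62.6 %

62.6 %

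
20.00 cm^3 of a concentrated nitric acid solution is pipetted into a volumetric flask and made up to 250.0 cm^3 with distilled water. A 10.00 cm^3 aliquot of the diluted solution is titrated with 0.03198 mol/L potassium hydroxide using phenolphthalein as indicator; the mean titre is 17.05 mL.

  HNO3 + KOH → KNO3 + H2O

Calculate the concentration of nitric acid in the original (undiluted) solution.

0.6816 mol/L

n(KOH) = 0.01705 × 0.03198 = 5.453 × 10^-4 mol
n(HNO3) in the aliquot = 5.453 × 10^-4 mol (1:1 ratio)
[HNO3]_dilute = 5.453 × 10^-4 / 0.01000 = 0.05453 mol/L
Dilution factor = 250.0 / 20.00 = 12.50
[HNO3]_stock = 0.05453 × 12.50 = 0.6816 mol/L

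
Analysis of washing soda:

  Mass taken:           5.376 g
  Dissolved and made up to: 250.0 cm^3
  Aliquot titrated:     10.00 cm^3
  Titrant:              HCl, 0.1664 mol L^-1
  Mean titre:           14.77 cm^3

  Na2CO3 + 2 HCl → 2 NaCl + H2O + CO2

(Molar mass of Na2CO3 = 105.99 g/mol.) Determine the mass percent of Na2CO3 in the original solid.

n(HCl) per titration = 0.01477 × 0.1664 = 2.458 × 10^-3 mol
From the 1:2 ratio, n(Na2CO3) in each aliquot = 1/2 × 2.458 × 10^-3 = 1.229 × 10^-3 mol
n(Na2CO3) in the whole flask = 1.229 × 10^-3 × 250.0/10.00 = 0.03072 mol
mass of Na2CO3 = 0.03072 × 105.99 = 3.256 g
% Na2CO3 = 3.256 / 5.376 × 100 = 60.57 %

60.57 %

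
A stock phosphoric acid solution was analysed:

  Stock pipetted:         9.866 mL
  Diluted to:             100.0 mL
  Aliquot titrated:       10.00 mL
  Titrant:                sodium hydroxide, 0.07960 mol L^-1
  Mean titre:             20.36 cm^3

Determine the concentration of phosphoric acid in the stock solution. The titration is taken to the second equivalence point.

0.8213 mol/L

H3PO4 + 2 NaOH → Na2HPO4 + 2 H2O
n(NaOH) = 0.02036 × 0.07960 = 1.621 × 10^-3 mol
From the 1:2 ratio, n(H3PO4) in the aliquot = 1/2 × 1.621 × 10^-3 = 8.103 × 10^-4 mol
[H3PO4]_dilute = 8.103 × 10^-4 / 0.01000 = 0.08103 mol/L
Dilution factor = 100.0 / 9.866 = 10.14
[H3PO4]_stock = 0.08103 × 10.14 = 0.8213 mol/L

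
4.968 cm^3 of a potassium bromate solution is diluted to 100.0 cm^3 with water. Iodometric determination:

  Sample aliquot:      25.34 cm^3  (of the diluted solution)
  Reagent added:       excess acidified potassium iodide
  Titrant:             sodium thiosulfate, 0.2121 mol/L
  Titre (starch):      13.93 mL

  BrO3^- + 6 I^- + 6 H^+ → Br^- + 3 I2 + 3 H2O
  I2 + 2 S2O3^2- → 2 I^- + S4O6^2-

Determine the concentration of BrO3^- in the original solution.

n(S2O3^2-) = 0.01393 × 0.2121 = 2.955 × 10^-3 mol
n(I2) = n(S2O3^2-)/2 = 1.477 × 10^-3 mol
From the 1:3 ratio, n(BrO3^-) in the aliquot = 1/3 × 1.477 × 10^-3 = 4.924 × 10^-4 mol
[BrO3^-]_dilute = 4.924 × 10^-4 / 0.02534 = 0.01943 mol/L
[BrO3^-]_original = 0.01943 × 100.0/4.968 = 0.3912 mol/L

0.3912 mol/L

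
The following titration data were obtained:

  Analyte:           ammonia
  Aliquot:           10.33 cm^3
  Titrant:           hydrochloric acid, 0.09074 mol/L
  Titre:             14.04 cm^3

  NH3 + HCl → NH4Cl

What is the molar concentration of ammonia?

0.1233 mol/L

n(HCl) = 0.01404 L × 0.09074 mol/L = 1.274 × 10^-3 mol
n(NH3) = 1.274 × 10^-3 mol (1:1 mole ratio)
[NH3] = 1.274 × 10^-3 mol / 0.01033 L = 0.1233 mol/L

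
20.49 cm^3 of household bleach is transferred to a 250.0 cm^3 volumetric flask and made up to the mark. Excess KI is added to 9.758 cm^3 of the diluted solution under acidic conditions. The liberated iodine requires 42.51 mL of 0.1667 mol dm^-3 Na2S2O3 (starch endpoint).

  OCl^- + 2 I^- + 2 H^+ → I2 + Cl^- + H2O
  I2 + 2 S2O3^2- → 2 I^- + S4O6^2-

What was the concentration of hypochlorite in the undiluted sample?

4.430 mol/L

n(S2O3^2-) = 0.04251 × 0.1667 = 7.086 × 10^-3 mol
n(I2) = n(S2O3^2-)/2 = 3.543 × 10^-3 mol
n(OCl^-) in the aliquot = 3.543 × 10^-3 mol (1:1 ratio)
[OCl^-]_dilute = 3.543 × 10^-3 / 0.009758 = 0.3631 mol/L
[OCl^-]_original = 0.3631 × 250.0/20.49 = 4.430 mol/L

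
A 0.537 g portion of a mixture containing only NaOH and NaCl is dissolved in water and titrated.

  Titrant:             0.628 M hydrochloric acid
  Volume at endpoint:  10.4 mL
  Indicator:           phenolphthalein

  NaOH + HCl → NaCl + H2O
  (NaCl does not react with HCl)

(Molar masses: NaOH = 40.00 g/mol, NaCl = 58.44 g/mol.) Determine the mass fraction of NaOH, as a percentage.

n(HCl) = 0.0104 × 0.628 = 6.53 × 10^-3 mol
Let x = n(NaOH), y = n(NaCl).
Titrant: 1x = 6.53 × 10^-3;  mass: 40.00x + 58.44y = 0.537
Solving, x = 6.53 × 10^-3 mol, y = 4.72 × 10^-3 mol
mass of NaOH = 6.53 × 10^-3 × 40.00 = 0.261 g
% NaOH = 0.261 / 0.537 × 100 = 48.6 %

48.6 %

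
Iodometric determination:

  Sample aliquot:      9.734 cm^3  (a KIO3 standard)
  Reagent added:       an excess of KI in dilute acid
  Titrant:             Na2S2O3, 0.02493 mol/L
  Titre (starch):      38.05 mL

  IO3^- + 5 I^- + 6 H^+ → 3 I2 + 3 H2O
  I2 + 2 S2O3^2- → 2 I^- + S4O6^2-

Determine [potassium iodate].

0.01624 mol/L

n(S2O3^2-) = 0.03805 × 0.02493 = 9.486 × 10^-4 mol
n(I2) = n(S2O3^2-)/2 = 4.743 × 10^-4 mol
From the 1:3 ratio, n(IO3^-) in the aliquot = 1/3 × 4.743 × 10^-4 = 1.581 × 10^-4 mol
[IO3^-] = 1.581 × 10^-4 / 0.009734 = 0.01624 mol/L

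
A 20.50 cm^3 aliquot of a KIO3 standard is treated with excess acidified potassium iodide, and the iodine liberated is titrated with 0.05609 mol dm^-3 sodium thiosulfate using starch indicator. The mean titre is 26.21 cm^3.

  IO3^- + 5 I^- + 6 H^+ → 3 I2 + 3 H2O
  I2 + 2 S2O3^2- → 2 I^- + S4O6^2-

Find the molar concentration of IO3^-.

0.01195 mol/L

n(S2O3^2-) = 0.02621 × 0.05609 = 1.470 × 10^-3 mol
n(I2) = n(S2O3^2-)/2 = 7.351 × 10^-4 mol
From the 1:3 ratio, n(IO3^-) in the aliquot = 1/3 × 7.351 × 10^-4 = 2.450 × 10^-4 mol
[IO3^-] = 2.450 × 10^-4 / 0.02050 = 0.01195 mol/L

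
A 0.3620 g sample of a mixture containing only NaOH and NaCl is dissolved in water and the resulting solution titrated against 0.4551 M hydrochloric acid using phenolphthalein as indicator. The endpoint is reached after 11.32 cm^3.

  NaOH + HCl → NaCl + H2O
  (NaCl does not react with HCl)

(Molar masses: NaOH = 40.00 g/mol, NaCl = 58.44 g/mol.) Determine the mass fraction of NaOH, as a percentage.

n(HCl) = 0.01132 × 0.4551 = 5.152 × 10^-3 mol
Let x = n(NaOH), y = n(NaCl).
Titrant: 1x = 5.152 × 10^-3;  mass: 40.00x + 58.44y = 0.3620
Solving, x = 5.152 × 10^-3 mol, y = 2.668 × 10^-3 mol
mass of NaOH = 5.152 × 10^-3 × 40.00 = 0.2061 g
% NaOH = 0.2061 / 0.3620 × 100 = 56.93 %

56.93 %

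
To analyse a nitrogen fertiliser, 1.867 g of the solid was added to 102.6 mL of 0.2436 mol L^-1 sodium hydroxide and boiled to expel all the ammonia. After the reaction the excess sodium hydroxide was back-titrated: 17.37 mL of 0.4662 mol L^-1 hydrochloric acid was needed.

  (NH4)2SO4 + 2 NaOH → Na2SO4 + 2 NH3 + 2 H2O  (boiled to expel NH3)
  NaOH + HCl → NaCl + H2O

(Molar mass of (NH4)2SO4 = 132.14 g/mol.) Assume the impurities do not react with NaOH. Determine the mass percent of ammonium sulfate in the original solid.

59.79 %

n(NaOH) added = 0.1026 × 0.2436 = 0.02499 mol
n(HCl) used in back-titration = 0.01737 × 0.4662 = 8.098 × 10^-3 mol
n(NaOH) left over = 8.098 × 10^-3 mol (1:1 ratio)
n(NaOH) consumed by analyte = 0.02499 − 8.098 × 10^-3 = 0.01690 mol
From the 1:2 ratio, n((NH4)2SO4) = 1/2 × 0.01690 = 8.448 × 10^-3 mol
mass of (NH4)2SO4 = 8.448 × 10^-3 × 132.14 = 1.116 g
% (NH4)2SO4 = 1.116 / 1.867 × 100 = 59.79 %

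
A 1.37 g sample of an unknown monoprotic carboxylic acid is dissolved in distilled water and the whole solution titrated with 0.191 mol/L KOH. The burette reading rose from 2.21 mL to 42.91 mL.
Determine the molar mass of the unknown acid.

n(KOH) = 0.0407 L × 0.191 mol/L = 7.77 × 10^-3 mol
n(HA) = 7.77 × 10^-3 mol (1:1 ratio)
M = m / n = 1.37 g / 7.77 × 10^-3 mol = 176 g/mol

176 g/mol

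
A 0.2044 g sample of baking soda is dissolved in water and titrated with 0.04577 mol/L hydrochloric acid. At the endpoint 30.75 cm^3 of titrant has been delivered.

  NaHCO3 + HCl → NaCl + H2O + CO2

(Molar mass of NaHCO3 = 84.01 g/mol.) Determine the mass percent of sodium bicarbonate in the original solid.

57.85 %

n(HCl) = 0.03075 L × 0.04577 mol/L = 1.407 × 10^-3 mol
n(NaHCO3) = 1.407 × 10^-3 mol (1:1 ratio)
mass of NaHCO3 = 1.407 × 10^-3 × 84.01 g/mol = 0.1182 g
% NaHCO3 = 0.1182 / 0.2044 × 100 = 57.85 %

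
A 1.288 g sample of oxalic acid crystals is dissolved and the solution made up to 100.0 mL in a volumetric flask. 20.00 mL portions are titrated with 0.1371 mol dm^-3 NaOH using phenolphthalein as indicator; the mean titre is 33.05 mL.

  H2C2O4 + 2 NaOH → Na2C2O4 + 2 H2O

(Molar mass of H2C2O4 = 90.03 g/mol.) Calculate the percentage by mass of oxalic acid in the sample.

n(NaOH) per titration = 0.03305 × 0.1371 = 4.531 × 10^-3 mol
From the 1:2 ratio, n(H2C2O4) in each aliquot = 1/2 × 4.531 × 10^-3 = 2.266 × 10^-3 mol
n(H2C2O4) in the whole flask = 2.266 × 10^-3 × 100.0/20.00 = 0.01133 mol
mass of H2C2O4 = 0.01133 × 90.03 = 1.020 g
% H2C2O4 = 1.020 / 1.288 × 100 = 79.18 %

79.18 %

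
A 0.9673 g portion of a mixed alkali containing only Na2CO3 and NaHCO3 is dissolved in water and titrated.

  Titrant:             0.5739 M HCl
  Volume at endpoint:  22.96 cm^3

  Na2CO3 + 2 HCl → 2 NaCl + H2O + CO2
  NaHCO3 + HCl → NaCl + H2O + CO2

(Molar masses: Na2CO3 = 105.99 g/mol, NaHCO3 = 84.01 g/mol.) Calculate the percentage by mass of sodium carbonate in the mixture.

24.67 %

n(HCl) = 0.02296 × 0.5739 = 0.01318 mol
Let x = n(Na2CO3), y = n(NaHCO3).
Titrant: 2x + 1y = 0.01318;  mass: 105.99x + 84.01y = 0.9673
Solving, x = 2.252 × 10^-3 mol, y = 8.673 × 10^-3 mol
mass of Na2CO3 = 2.252 × 10^-3 × 105.99 = 0.2387 g
% Na2CO3 = 0.2387 / 0.9673 × 100 = 24.67 %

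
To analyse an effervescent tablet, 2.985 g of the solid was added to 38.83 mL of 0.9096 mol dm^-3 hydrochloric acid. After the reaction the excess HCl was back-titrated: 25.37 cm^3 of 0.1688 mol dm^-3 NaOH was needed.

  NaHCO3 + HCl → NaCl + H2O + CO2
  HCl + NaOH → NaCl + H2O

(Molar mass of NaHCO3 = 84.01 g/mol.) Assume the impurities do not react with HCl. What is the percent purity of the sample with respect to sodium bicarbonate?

n(HCl) added = 0.03883 × 0.9096 = 0.03532 mol
n(NaOH) used in back-titration = 0.02537 × 0.1688 = 4.282 × 10^-3 mol
n(HCl) left over = 4.282 × 10^-3 mol (1:1 ratio)
n(HCl) consumed by analyte = 0.03532 − 4.282 × 10^-3 = 0.03104 mol
n(NaHCO3) = 0.03104 mol (1:1 ratio)
mass of NaHCO3 = 0.03104 × 84.01 = 2.607 g
% NaHCO3 = 2.607 / 2.985 × 100 = 87.35 %

87.35 %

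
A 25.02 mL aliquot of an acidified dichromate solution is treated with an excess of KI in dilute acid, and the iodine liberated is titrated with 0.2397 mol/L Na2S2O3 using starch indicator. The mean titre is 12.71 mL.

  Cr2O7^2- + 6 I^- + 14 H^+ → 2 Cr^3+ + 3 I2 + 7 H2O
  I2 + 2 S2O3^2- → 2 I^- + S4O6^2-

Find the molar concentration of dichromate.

0.02029 mol/L

n(S2O3^2-) = 0.01271 × 0.2397 = 3.047 × 10^-3 mol
n(I2) = n(S2O3^2-)/2 = 1.523 × 10^-3 mol
From the 1:3 ratio, n(Cr2O7^2-) in the aliquot = 1/3 × 1.523 × 10^-3 = 5.078 × 10^-4 mol
[Cr2O7^2-] = 5.078 × 10^-4 / 0.02502 = 0.02029 mol/L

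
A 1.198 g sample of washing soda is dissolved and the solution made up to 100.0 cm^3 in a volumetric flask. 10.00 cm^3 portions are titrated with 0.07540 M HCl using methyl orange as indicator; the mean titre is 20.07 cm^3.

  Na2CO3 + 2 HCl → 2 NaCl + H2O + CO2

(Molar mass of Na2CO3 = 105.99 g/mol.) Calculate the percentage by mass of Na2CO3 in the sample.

66.94 %

n(HCl) per titration = 0.02007 × 0.07540 = 1.513 × 10^-3 mol
From the 1:2 ratio, n(Na2CO3) in each aliquot = 1/2 × 1.513 × 10^-3 = 7.566 × 10^-4 mol
n(Na2CO3) in the whole flask = 7.566 × 10^-4 × 100.0/10.00 = 7.566 × 10^-3 mol
mass of Na2CO3 = 7.566 × 10^-3 × 105.99 = 0.8020 g
% Na2CO3 = 0.8020 / 1.198 × 100 = 66.94 %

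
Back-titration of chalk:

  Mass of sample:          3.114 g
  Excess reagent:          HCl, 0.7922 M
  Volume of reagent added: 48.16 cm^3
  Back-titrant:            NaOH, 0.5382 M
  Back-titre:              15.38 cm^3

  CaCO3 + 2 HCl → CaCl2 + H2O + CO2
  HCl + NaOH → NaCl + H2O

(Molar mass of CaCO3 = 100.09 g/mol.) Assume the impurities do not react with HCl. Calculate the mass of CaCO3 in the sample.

1.495 g

n(HCl) added = 0.04816 × 0.7922 = 0.03815 mol
n(NaOH) used in back-titration = 0.01538 × 0.5382 = 8.278 × 10^-3 mol
n(HCl) left over = 8.278 × 10^-3 mol (1:1 ratio)
n(HCl) consumed by analyte = 0.03815 − 8.278 × 10^-3 = 0.02987 mol
From the 1:2 ratio, n(CaCO3) = 1/2 × 0.02987 = 0.01494 mol
mass of CaCO3 = 0.01494 × 100.09 = 1.495 g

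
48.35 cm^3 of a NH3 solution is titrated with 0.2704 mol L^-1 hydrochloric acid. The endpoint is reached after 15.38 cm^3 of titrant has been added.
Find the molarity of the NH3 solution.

0.08601 mol/L

NH3 + HCl → NH4Cl
n(HCl) = 0.01538 L × 0.2704 mol/L = 4.159 × 10^-3 mol
n(NH3) = 4.159 × 10^-3 mol (1:1 mole ratio)
[NH3] = 4.159 × 10^-3 mol / 0.04835 L = 0.08601 mol/L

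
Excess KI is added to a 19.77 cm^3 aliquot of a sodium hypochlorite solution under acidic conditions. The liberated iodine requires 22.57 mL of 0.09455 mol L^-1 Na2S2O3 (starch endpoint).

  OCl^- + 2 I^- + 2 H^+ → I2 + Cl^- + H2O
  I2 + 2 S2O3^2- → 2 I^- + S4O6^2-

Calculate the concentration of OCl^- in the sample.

n(S2O3^2-) = 0.02257 × 0.09455 = 2.134 × 10^-3 mol
n(I2) = n(S2O3^2-)/2 = 1.067 × 10^-3 mol
n(OCl^-) in the aliquot = 1.067 × 10^-3 mol (1:1 ratio)
[OCl^-] = 1.067 × 10^-3 / 0.01977 = 0.05397 mol/L

0.05397 mol/L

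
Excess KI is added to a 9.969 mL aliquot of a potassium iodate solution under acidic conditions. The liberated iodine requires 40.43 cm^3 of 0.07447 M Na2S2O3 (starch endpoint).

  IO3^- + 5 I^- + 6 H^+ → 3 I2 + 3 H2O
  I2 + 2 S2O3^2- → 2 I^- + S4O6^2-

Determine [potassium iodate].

0.05034 M

n(S2O3^2-) = 0.04043 × 0.07447 = 3.011 × 10^-3 mol
n(I2) = n(S2O3^2-)/2 = 1.505 × 10^-3 mol
From the 1:3 ratio, n(IO3^-) in the aliquot = 1/3 × 1.505 × 10^-3 = 5.018 × 10^-4 mol
[IO3^-] = 5.018 × 10^-4 / 0.009969 = 0.05034 mol/L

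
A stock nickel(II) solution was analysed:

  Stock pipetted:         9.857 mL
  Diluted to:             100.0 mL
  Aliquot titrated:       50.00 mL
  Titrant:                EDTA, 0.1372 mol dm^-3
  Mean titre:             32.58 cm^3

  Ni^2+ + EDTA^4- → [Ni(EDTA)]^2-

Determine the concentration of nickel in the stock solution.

0.9070 mol/L

n(EDTA) = 0.03258 × 0.1372 = 4.470 × 10^-3 mol
n(Ni2+) in the aliquot = 4.470 × 10^-3 mol (1:1 ratio)
[Ni2+]_dilute = 4.470 × 10^-3 / 0.05000 = 0.08940 mol/L
Dilution factor = 100.0 / 9.857 = 10.15
[Ni2+]_stock = 0.08940 × 10.15 = 0.9070 mol/L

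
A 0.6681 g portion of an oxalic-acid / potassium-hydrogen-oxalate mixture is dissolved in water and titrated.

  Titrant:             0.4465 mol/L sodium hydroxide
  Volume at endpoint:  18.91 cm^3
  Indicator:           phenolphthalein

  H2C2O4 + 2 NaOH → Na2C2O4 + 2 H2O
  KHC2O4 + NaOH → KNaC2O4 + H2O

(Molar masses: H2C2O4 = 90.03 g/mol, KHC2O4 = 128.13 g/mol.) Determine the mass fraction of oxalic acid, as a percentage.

33.54 %

n(NaOH) = 0.01891 × 0.4465 = 8.443 × 10^-3 mol
Let x = n(H2C2O4), y = n(KHC2O4).
Titrant: 2x + 1y = 8.443 × 10^-3;  mass: 90.03x + 128.13y = 0.6681
Solving, x = 2.489 × 10^-3 mol, y = 3.465 × 10^-3 mol
mass of H2C2O4 = 2.489 × 10^-3 × 90.03 = 0.2241 g
% H2C2O4 = 0.2241 / 0.6681 × 100 = 33.54 %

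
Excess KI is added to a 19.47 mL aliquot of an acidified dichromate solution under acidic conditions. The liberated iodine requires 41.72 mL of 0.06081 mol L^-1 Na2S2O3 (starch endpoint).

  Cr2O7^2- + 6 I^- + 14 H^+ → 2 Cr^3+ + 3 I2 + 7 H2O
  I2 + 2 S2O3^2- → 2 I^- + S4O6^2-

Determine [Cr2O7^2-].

0.02172 mol/L

n(S2O3^2-) = 0.04172 × 0.06081 = 2.537 × 10^-3 mol
n(I2) = n(S2O3^2-)/2 = 1.268 × 10^-3 mol
From the 1:3 ratio, n(Cr2O7^2-) in the aliquot = 1/3 × 1.268 × 10^-3 = 4.228 × 10^-4 mol
[Cr2O7^2-] = 4.228 × 10^-4 / 0.01947 = 0.02172 mol/L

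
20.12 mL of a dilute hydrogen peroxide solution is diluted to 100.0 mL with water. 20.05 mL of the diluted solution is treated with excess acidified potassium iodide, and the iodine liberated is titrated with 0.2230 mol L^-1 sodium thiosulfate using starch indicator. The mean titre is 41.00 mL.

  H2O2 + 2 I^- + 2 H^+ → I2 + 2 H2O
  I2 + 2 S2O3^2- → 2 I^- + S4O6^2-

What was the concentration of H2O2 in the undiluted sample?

n(S2O3^2-) = 0.04100 × 0.2230 = 9.143 × 10^-3 mol
n(I2) = n(S2O3^2-)/2 = 4.572 × 10^-3 mol
n(H2O2) in the aliquot = 4.572 × 10^-3 mol (1:1 ratio)
[H2O2]_dilute = 4.572 × 10^-3 / 0.02005 = 0.2280 mol/L
[H2O2]_original = 0.2280 × 100.0/20.12 = 1.133 mol/L

1.133 mol/L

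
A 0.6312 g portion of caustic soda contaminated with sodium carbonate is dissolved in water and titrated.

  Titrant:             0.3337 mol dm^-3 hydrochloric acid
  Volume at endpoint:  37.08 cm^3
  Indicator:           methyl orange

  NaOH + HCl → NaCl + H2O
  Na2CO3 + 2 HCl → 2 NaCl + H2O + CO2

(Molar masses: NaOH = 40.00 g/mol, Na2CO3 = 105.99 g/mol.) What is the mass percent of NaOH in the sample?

11.97 %

n(HCl) = 0.03708 × 0.3337 = 0.01237 mol
Let x = n(NaOH), y = n(Na2CO3).
Titrant: 1x + 2y = 0.01237;  mass: 40.00x + 105.99y = 0.6312
Solving, x = 1.888 × 10^-3 mol, y = 5.243 × 10^-3 mol
mass of NaOH = 1.888 × 10^-3 × 40.00 = 0.07553 g
% NaOH = 0.07553 / 0.6312 × 100 = 11.97 %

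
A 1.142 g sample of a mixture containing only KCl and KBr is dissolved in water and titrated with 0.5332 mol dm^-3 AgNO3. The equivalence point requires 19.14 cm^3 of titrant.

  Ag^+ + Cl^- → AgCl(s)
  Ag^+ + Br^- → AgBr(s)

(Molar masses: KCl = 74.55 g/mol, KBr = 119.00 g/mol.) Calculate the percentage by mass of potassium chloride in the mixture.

n(AgNO3) = 0.01914 × 0.5332 = 0.01021 mol
Let x = n(KCl), y = n(KBr).
Titrant: 1x + 1y = 0.01021;  mass: 74.55x + 119.00y = 1.142
Solving, x = 1.630 × 10^-3 mol, y = 8.576 × 10^-3 mol
mass of KCl = 1.630 × 10^-3 × 74.55 = 0.1215 g
% KCl = 0.1215 / 1.142 × 100 = 10.64 %

10.64 %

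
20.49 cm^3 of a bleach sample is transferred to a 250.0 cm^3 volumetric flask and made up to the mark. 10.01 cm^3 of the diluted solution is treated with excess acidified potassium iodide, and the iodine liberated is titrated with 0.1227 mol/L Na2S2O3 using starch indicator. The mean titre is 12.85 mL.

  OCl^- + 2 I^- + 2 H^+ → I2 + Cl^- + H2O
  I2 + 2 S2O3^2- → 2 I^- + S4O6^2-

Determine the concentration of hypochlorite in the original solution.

0.9609 mol/L

n(S2O3^2-) = 0.01285 × 0.1227 = 1.577 × 10^-3 mol
n(I2) = n(S2O3^2-)/2 = 7.883 × 10^-4 mol
n(OCl^-) in the aliquot = 7.883 × 10^-4 mol (1:1 ratio)
[OCl^-]_dilute = 7.883 × 10^-4 / 0.01001 = 0.07876 mol/L
[OCl^-]_original = 0.07876 × 250.0/20.49 = 0.9609 mol/L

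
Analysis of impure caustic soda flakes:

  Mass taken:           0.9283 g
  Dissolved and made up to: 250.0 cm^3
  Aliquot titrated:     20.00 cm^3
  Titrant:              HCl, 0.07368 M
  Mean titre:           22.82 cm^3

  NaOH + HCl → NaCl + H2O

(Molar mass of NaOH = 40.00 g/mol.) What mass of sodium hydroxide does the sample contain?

0.8407 g

n(HCl) per titration = 0.02282 × 0.07368 = 1.681 × 10^-3 mol
n(NaOH) in each aliquot = 1.681 × 10^-3 mol (1:1 ratio)
n(NaOH) in the whole flask = 1.681 × 10^-3 × 250.0/20.00 = 0.02102 mol
mass of NaOH = 0.02102 × 40.00 = 0.8407 g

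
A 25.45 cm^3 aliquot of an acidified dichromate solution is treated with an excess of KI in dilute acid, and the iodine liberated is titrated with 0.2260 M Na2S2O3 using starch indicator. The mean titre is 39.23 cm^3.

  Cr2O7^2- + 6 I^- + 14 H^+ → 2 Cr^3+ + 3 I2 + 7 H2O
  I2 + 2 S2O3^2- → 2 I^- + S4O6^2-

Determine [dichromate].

0.05806 M

n(S2O3^2-) = 0.03923 × 0.2260 = 8.866 × 10^-3 mol
n(I2) = n(S2O3^2-)/2 = 4.433 × 10^-3 mol
From the 1:3 ratio, n(Cr2O7^2-) in the aliquot = 1/3 × 4.433 × 10^-3 = 1.478 × 10^-3 mol
[Cr2O7^2-] = 1.478 × 10^-3 / 0.02545 = 0.05806 mol/L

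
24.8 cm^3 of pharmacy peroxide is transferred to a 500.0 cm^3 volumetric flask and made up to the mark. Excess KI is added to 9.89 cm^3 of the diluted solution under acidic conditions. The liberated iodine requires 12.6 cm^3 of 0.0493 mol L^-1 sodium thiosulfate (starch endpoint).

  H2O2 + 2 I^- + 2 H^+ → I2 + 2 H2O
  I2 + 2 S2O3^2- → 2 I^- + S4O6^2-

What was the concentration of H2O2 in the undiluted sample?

n(S2O3^2-) = 0.0126 × 0.0493 = 6.21 × 10^-4 mol
n(I2) = n(S2O3^2-)/2 = 3.11 × 10^-4 mol
n(H2O2) in the aliquot = 3.11 × 10^-4 mol (1:1 ratio)
[H2O2]_dilute = 3.11 × 10^-4 / 0.00989 = 0.0314 mol/L
[H2O2]_original = 0.0314 × 500.0/24.8 = 0.633 mol/L

0.633 mol/L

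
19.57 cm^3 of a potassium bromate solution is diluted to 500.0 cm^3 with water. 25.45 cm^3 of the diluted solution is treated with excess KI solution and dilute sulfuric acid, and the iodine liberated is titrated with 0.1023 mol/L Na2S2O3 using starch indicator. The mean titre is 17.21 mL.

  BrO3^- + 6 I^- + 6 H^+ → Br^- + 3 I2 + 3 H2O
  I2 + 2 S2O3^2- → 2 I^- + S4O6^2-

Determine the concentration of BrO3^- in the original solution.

n(S2O3^2-) = 0.01721 × 0.1023 = 1.761 × 10^-3 mol
n(I2) = n(S2O3^2-)/2 = 8.803 × 10^-4 mol
From the 1:3 ratio, n(BrO3^-) in the aliquot = 1/3 × 8.803 × 10^-4 = 2.934 × 10^-4 mol
[BrO3^-]_dilute = 2.934 × 10^-4 / 0.02545 = 0.01153 mol/L
[BrO3^-]_original = 0.01153 × 500.0/19.57 = 0.2946 mol/L

0.2946 mol/L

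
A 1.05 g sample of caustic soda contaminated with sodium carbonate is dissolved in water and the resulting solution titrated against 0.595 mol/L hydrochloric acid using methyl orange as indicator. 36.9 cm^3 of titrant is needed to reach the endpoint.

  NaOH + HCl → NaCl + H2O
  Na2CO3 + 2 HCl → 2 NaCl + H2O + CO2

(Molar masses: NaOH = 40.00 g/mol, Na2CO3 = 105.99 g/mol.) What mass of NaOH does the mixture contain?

n(HCl) = 0.0369 × 0.595 = 0.0220 mol
Let x = n(NaOH), y = n(Na2CO3).
Titrant: 1x + 2y = 0.0220;  mass: 40.00x + 105.99y = 1.05
Solving, x = 8.74 × 10^-3 mol, y = 6.61 × 10^-3 mol
mass of NaOH = 8.74 × 10^-3 × 40.00 = 0.349 g

0.349 g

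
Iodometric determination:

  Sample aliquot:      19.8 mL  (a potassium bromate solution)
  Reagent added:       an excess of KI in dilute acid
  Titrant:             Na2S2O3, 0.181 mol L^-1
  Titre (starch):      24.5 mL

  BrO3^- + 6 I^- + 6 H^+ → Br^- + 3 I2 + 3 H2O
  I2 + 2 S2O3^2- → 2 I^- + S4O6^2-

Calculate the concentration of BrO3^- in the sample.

n(S2O3^2-) = 0.0245 × 0.181 = 4.43 × 10^-3 mol
n(I2) = n(S2O3^2-)/2 = 2.22 × 10^-3 mol
From the 1:3 ratio, n(BrO3^-) in the aliquot = 1/3 × 2.22 × 10^-3 = 7.39 × 10^-4 mol
[BrO3^-] = 7.39 × 10^-4 / 0.0198 = 0.0373 mol/L

0.0373 mol/L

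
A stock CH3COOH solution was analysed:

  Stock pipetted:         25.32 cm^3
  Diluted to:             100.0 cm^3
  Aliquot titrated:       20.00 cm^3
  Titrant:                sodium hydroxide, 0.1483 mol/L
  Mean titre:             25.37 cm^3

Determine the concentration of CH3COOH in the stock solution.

0.7430 mol/L

CH3COOH + NaOH → CH3COONa + H2O
n(NaOH) = 0.02537 × 0.1483 = 3.762 × 10^-3 mol
n(CH3COOH) in the aliquot = 3.762 × 10^-3 mol (1:1 ratio)
[CH3COOH]_dilute = 3.762 × 10^-3 / 0.02000 = 0.1881 mol/L
Dilution factor = 100.0 / 25.32 = 3.949
[CH3COOH]_stock = 0.1881 × 3.949 = 0.7430 mol/L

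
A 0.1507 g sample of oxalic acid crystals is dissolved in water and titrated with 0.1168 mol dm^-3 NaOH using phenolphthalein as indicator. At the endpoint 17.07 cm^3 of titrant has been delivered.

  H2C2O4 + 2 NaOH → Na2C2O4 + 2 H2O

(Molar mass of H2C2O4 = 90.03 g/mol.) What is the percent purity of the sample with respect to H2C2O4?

59.56 %

n(NaOH) = 0.01707 L × 0.1168 mol/L = 1.994 × 10^-3 mol
From the 1:2 ratio, n(H2C2O4) = 1/2 × 1.994 × 10^-3 = 9.969 × 10^-4 mol
mass of H2C2O4 = 9.969 × 10^-4 × 90.03 g/mol = 0.08975 g
% H2C2O4 = 0.08975 / 0.1507 × 100 = 59.56 %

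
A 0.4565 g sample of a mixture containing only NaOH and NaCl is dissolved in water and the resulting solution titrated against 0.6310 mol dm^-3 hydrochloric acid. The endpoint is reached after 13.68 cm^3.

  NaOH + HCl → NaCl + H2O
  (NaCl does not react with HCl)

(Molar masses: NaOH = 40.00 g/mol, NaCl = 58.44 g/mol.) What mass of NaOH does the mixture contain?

n(HCl) = 0.01368 × 0.6310 = 8.632 × 10^-3 mol
Let x = n(NaOH), y = n(NaCl).
Titrant: 1x = 8.632 × 10^-3;  mass: 40.00x + 58.44y = 0.4565
Solving, x = 8.632 × 10^-3 mol, y = 1.903 × 10^-3 mol
mass of NaOH = 8.632 × 10^-3 × 40.00 = 0.3453 g

0.3453 g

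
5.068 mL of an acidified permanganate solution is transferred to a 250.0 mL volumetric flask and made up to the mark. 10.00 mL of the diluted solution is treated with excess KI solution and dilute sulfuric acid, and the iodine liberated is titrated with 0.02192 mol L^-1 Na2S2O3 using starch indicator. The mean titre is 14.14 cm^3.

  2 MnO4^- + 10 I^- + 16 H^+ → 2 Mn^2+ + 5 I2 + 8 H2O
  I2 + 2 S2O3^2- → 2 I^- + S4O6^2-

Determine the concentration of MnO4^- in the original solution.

n(S2O3^2-) = 0.01414 × 0.02192 = 3.099 × 10^-4 mol
n(I2) = n(S2O3^2-)/2 = 1.550 × 10^-4 mol
From the 2:5 ratio, n(MnO4^-) in the aliquot = 2/5 × 1.550 × 10^-4 = 6.199 × 10^-5 mol
[MnO4^-]_dilute = 6.199 × 10^-5 / 0.01000 = 0.006199 mol/L
[MnO4^-]_original = 0.006199 × 250.0/5.068 = 0.3058 mol/L

0.3058 mol/L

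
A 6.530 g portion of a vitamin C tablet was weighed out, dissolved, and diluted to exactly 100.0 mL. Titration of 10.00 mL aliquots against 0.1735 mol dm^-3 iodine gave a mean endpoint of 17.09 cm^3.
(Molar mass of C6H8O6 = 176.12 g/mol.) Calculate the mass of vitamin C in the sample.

5.222 g

C6H8O6 + I2 → C6H6O6 + 2 HI
n(I2) per titration = 0.01709 × 0.1735 = 2.965 × 10^-3 mol
n(C6H8O6) in each aliquot = 2.965 × 10^-3 mol (1:1 ratio)
n(C6H8O6) in the whole flask = 2.965 × 10^-3 × 100.0/10.00 = 0.02965 mol
mass of C6H8O6 = 0.02965 × 176.12 = 5.222 g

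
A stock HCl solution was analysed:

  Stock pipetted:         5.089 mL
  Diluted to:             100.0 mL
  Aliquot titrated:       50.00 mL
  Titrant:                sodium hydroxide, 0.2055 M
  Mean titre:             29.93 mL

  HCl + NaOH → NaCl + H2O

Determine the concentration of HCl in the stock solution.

n(NaOH) = 0.02993 × 0.2055 = 6.151 × 10^-3 mol
n(HCl) in the aliquot = 6.151 × 10^-3 mol (1:1 ratio)
[HCl]_dilute = 6.151 × 10^-3 / 0.05000 = 0.1230 mol/L
Dilution factor = 100.0 / 5.089 = 19.65
[HCl]_stock = 0.1230 × 19.65 = 2.417 mol/L

2.417 M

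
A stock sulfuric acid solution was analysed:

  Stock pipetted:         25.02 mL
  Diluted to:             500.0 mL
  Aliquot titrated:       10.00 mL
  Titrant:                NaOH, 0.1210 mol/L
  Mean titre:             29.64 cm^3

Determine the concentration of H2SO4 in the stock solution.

3.584 mol/L

H2SO4 + 2 NaOH → Na2SO4 + 2 H2O
n(NaOH) = 0.02964 × 0.1210 = 3.586 × 10^-3 mol
From the 1:2 ratio, n(H2SO4) in the aliquot = 1/2 × 3.586 × 10^-3 = 1.793 × 10^-3 mol
[H2SO4]_dilute = 1.793 × 10^-3 / 0.01000 = 0.1793 mol/L
Dilution factor = 500.0 / 25.02 = 19.98
[H2SO4]_stock = 0.1793 × 19.98 = 3.584 mol/L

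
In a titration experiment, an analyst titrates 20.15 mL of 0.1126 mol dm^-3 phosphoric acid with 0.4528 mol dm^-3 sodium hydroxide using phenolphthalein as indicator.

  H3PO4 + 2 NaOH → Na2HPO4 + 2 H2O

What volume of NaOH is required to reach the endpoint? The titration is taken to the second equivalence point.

n(H3PO4) = 0.02015 L × 0.1126 mol/L = 2.269 × 10^-3 mol
From the 2:1 stoichiometry, n(NaOH) = 2/1 × 2.269 × 10^-3 = 4.538 × 10^-3 mol
V(NaOH) = 4.538 × 10^-3 mol / 0.4528 mol/L = 0.01002 L = 10.02 mL

10.02 mL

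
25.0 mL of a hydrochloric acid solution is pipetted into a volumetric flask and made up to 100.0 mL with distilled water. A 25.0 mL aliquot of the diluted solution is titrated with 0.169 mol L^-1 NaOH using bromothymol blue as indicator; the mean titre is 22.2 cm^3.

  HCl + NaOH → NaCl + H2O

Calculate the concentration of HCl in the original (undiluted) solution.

n(NaOH) = 0.0222 × 0.169 = 3.75 × 10^-3 mol
n(HCl) in the aliquot = 3.75 × 10^-3 mol (1:1 ratio)
[HCl]_dilute = 3.75 × 10^-3 / 0.0250 = 0.150 mol/L
Dilution factor = 100.0 / 25.0 = 4.000
[HCl]_stock = 0.150 × 4.000 = 0.600 mol/L

0.600 mol/L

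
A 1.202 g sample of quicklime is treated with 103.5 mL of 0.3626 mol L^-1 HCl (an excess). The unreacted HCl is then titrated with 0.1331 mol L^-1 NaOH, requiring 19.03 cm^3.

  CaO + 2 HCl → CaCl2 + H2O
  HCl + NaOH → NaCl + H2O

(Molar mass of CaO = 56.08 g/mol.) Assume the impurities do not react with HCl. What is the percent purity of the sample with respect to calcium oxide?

n(HCl) added = 0.1035 × 0.3626 = 0.03753 mol
n(NaOH) used in back-titration = 0.01903 × 0.1331 = 2.533 × 10^-3 mol
n(HCl) left over = 2.533 × 10^-3 mol (1:1 ratio)
n(HCl) consumed by analyte = 0.03753 − 2.533 × 10^-3 = 0.03500 mol
From the 1:2 ratio, n(CaO) = 1/2 × 0.03500 = 0.01750 mol
mass of CaO = 0.01750 × 56.08 = 0.9813 g
% CaO = 0.9813 / 1.202 × 100 = 81.64 %

81.64 %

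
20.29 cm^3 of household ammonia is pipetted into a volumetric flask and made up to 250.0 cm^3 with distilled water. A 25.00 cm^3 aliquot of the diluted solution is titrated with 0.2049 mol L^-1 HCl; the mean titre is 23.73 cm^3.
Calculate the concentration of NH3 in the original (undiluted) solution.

NH3 + HCl → NH4Cl
n(HCl) = 0.02373 × 0.2049 = 4.862 × 10^-3 mol
n(NH3) in the aliquot = 4.862 × 10^-3 mol (1:1 ratio)
[NH3]_dilute = 4.862 × 10^-3 / 0.02500 = 0.1945 mol/L
Dilution factor = 250.0 / 20.29 = 12.32
[NH3]_stock = 0.1945 × 12.32 = 2.396 mol/L

2.396 mol/L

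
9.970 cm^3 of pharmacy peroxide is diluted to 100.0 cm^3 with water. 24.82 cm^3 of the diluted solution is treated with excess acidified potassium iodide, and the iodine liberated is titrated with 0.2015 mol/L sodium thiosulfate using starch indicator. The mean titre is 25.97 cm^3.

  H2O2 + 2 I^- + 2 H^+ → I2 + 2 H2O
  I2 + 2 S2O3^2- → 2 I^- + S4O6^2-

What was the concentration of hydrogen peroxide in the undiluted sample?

1.057 mol/L

n(S2O3^2-) = 0.02597 × 0.2015 = 5.233 × 10^-3 mol
n(I2) = n(S2O3^2-)/2 = 2.616 × 10^-3 mol
n(H2O2) in the aliquot = 2.616 × 10^-3 mol (1:1 ratio)
[H2O2]_dilute = 2.616 × 10^-3 / 0.02482 = 0.1054 mol/L
[H2O2]_original = 0.1054 × 100.0/9.970 = 1.057 mol/L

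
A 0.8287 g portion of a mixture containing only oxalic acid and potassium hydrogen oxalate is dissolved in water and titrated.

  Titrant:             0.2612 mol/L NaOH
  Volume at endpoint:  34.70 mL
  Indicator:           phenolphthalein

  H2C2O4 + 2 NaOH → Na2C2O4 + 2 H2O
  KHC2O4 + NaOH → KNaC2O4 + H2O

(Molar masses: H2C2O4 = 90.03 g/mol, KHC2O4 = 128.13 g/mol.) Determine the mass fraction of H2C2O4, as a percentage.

21.74 %

n(NaOH) = 0.03470 × 0.2612 = 9.064 × 10^-3 mol
Let x = n(H2C2O4), y = n(KHC2O4).
Titrant: 2x + 1y = 9.064 × 10^-3;  mass: 90.03x + 128.13y = 0.8287
Solving, x = 2.001 × 10^-3 mol, y = 5.062 × 10^-3 mol
mass of H2C2O4 = 2.001 × 10^-3 × 90.03 = 0.1801 g
% H2C2O4 = 0.1801 / 0.8287 × 100 = 21.74 %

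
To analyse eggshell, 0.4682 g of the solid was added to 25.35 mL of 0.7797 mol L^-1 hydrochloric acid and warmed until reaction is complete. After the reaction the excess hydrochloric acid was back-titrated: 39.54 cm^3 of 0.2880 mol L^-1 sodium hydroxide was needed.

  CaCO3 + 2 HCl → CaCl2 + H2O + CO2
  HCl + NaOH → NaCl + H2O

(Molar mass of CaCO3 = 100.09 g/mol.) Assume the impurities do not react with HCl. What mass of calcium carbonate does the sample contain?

0.4193 g

n(HCl) added = 0.02535 × 0.7797 = 0.01977 mol
n(NaOH) used in back-titration = 0.03954 × 0.2880 = 0.01139 mol
n(HCl) left over = 0.01139 mol (1:1 ratio)
n(HCl) consumed by analyte = 0.01977 − 0.01139 = 8.378 × 10^-3 mol
From the 1:2 ratio, n(CaCO3) = 1/2 × 8.378 × 10^-3 = 4.189 × 10^-3 mol
mass of CaCO3 = 4.189 × 10^-3 × 100.09 = 0.4193 g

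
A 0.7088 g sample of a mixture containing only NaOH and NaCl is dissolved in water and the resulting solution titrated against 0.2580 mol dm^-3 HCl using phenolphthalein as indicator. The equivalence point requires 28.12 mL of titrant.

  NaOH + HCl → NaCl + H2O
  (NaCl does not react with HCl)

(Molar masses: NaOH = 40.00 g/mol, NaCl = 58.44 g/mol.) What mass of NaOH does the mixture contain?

n(HCl) = 0.02812 × 0.2580 = 7.255 × 10^-3 mol
Let x = n(NaOH), y = n(NaCl).
Titrant: 1x = 7.255 × 10^-3;  mass: 40.00x + 58.44y = 0.7088
Solving, x = 7.255 × 10^-3 mol, y = 7.163 × 10^-3 mol
mass of NaOH = 7.255 × 10^-3 × 40.00 = 0.2902 g

0.2902 g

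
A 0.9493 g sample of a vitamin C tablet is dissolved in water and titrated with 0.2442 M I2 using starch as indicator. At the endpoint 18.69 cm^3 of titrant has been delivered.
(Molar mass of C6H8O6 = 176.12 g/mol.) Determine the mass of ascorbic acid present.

0.8038 g

C6H8O6 + I2 → C6H6O6 + 2 HI
n(I2) = 0.01869 L × 0.2442 mol/L = 4.564 × 10^-3 mol
n(C6H8O6) = 4.564 × 10^-3 mol (1:1 ratio)
mass of C6H8O6 = 4.564 × 10^-3 × 176.12 g/mol = 0.8038 g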